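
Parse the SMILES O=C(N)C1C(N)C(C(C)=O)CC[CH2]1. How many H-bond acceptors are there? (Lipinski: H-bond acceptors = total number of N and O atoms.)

4

N atoms: 2; O atoms: 2.
Lipinski HBA = 2 + 2 = 4.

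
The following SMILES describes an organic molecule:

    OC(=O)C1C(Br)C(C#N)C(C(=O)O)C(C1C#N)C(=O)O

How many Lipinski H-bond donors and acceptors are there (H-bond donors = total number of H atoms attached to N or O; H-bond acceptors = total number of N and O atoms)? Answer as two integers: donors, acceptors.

Donors: find every N or O and count the H atoms it carries.
  atom 1 (O): bond orders sum to 1 → 1 H
  atom 3 (O): bond orders sum to 2 → 0 H
  atom 9 (N): bond orders sum to 3 → 0 H
  atom 12 (O): bond orders sum to 2 → 0 H
  atom 13 (O): bond orders sum to 1 → 1 H
  atom 17 (N): bond orders sum to 3 → 0 H
  atom 19 (O): bond orders sum to 2 → 0 H
  atom 20 (O): bond orders sum to 1 → 1 H
Lipinski HBD = 3.
Acceptors: N atoms = 2, O atoms = 6 → HBA = 8.

3, 8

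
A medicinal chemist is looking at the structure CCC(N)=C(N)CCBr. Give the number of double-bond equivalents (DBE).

1

Degree of unsaturation = (number of rings) + (number of π bonds).
Ring closures in the SMILES: 0.
π bonds: 1 double bond (each 1 DoU) → 1 DoU from unsaturation.
Total DoU = 0 + 1 = 1.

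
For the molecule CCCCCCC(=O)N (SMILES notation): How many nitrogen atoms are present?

Scan the SMILES for N atoms (remember two-letter symbols like Cl and Br are single atoms).
Nitrogen count: 1.

1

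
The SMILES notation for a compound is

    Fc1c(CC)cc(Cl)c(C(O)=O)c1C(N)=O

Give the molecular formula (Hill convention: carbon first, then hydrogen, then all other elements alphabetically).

Walk through each heavy atom and fill implicit hydrogens from standard valence (C 4, N 3, O 2, S 2, halogen 1); for lowercase aromatic atoms, an aromatic c carries 1 H when it has two neighbours and 0 H with three, and aromatic n carries 0 H:
  atom 1: F (halogen, monovalent) → 0 H
  atom 2: aromatic c, 3 neighbours → 0 H
  atom 3: aromatic c, 3 neighbours → 0 H
  atom 4: C, bond orders sum to 2 (valence 4) → 2 H
  atom 5: C, bond orders sum to 1 (valence 4) → 3 H
  atom 6: aromatic c, 2 neighbours → 1 H
  atom 7: aromatic c, 3 neighbours → 0 H
  atom 8: Cl (halogen, monovalent) → 0 H
  atom 9: aromatic c, 3 neighbours → 0 H
  atom 10: C, bond orders sum to 4 (valence 4) → 0 H
  atom 11: O, bond orders sum to 1 (valence 2) → 1 H
  atom 12: O, bond orders sum to 2 (valence 2) → 0 H
  atom 13: aromatic c, 3 neighbours → 0 H
  atom 14: C, bond orders sum to 4 (valence 4) → 0 H
  atom 15: N, bond orders sum to 1 (valence 3) → 2 H
  atom 16: O, bond orders sum to 2 (valence 2) → 0 H
Totals → C:10, H:9, Cl:1, F:1, N:1, O:3.
In Hill order: C10H9ClFNO3.

C10H9ClFNO3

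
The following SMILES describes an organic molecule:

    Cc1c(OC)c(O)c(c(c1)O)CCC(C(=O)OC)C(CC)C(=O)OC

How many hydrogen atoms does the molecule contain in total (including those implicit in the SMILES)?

26

Walk through each heavy atom and fill implicit hydrogens from standard valence (C 4, N 3, O 2, S 2, halogen 1); for lowercase aromatic atoms, an aromatic c carries 1 H when it has two neighbours and 0 H with three, and aromatic n carries 0 H:
  atom 1: C, bond orders sum to 1 (valence 4) → 3 H
  atom 2: aromatic c, 3 neighbours → 0 H
  atom 3: aromatic c, 3 neighbours → 0 H
  atom 4: O, bond orders sum to 2 (valence 2) → 0 H
  atom 5: C, bond orders sum to 1 (valence 4) → 3 H
  atom 6: aromatic c, 3 neighbours → 0 H
  atom 7: O, bond orders sum to 1 (valence 2) → 1 H
  atom 8: aromatic c, 3 neighbours → 0 H
  atom 9: aromatic c, 3 neighbours → 0 H
  atom 10: aromatic c, 2 neighbours → 1 H
  atom 11: O, bond orders sum to 1 (valence 2) → 1 H
  atom 12: C, bond orders sum to 2 (valence 4) → 2 H
  atom 13: C, bond orders sum to 2 (valence 4) → 2 H
  atom 14: C, bond orders sum to 3 (valence 4) → 1 H
  atom 15: C, bond orders sum to 4 (valence 4) → 0 H
  atom 16: O, bond orders sum to 2 (valence 2) → 0 H
  atom 17: O, bond orders sum to 2 (valence 2) → 0 H
  atom 18: C, bond orders sum to 1 (valence 4) → 3 H
  atom 19: C, bond orders sum to 3 (valence 4) → 1 H
  atom 20: C, bond orders sum to 2 (valence 4) → 2 H
  atom 21: C, bond orders sum to 1 (valence 4) → 3 H
  atom 22: C, bond orders sum to 4 (valence 4) → 0 H
  atom 23: O, bond orders sum to 2 (valence 2) → 0 H
  atom 24: O, bond orders sum to 2 (valence 2) → 0 H
  atom 25: C, bond orders sum to 1 (valence 4) → 3 H
Total hydrogens: 26.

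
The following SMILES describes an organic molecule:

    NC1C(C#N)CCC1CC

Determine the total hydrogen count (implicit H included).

14

Walk through each heavy atom and fill implicit hydrogens from standard valence (C 4, N 3, O 2, S 2, halogen 1):
  atom 1: N, bond orders sum to 1 (valence 3) → 2 H
  atom 2: C, bond orders sum to 3 (valence 4) → 1 H
  atom 3: C, bond orders sum to 3 (valence 4) → 1 H
  atom 4: C, bond orders sum to 4 (valence 4) → 0 H
  atom 5: N, bond orders sum to 3 (valence 3) → 0 H
  atom 6: C, bond orders sum to 2 (valence 4) → 2 H
  atom 7: C, bond orders sum to 2 (valence 4) → 2 H
  atom 8: C, bond orders sum to 3 (valence 4) → 1 H
  atom 9: C, bond orders sum to 2 (valence 4) → 2 H
  atom 10: C, bond orders sum to 1 (valence 4) → 3 H
Total hydrogens: 14.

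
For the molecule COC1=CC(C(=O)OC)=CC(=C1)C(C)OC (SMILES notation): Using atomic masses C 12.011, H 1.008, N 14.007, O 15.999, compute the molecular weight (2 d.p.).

First, the molecular formula is C12H16O4 (counting implicit H from valence).
  C: 12 × 12.011 = 144.132
  H: 16 × 1.008 = 16.128
  O: 4 × 15.999 = 63.996
Sum: 12×12.011 + 16×1.008 + 4×15.999 = 224.256 → 224.26 g/mol.

224.26 g/mol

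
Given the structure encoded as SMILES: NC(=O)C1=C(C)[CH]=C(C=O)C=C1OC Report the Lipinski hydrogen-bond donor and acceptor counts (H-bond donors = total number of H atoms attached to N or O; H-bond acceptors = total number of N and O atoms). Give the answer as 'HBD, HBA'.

2, 4

Donors: find every N or O and count the H atoms it carries.
  atom 1 (N): bond orders sum to 1 → 2 H
  atom 3 (O): bond orders sum to 2 → 0 H
  atom 10 (O): bond orders sum to 2 → 0 H
  atom 13 (O): bond orders sum to 2 → 0 H
Lipinski HBD = 2.
Acceptors: N atoms = 1, O atoms = 3 → HBA = 4.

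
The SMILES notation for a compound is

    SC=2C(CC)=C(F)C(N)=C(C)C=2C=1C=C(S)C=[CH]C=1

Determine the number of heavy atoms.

Every atom symbol written in the SMILES (organic subset) is one heavy atom; implicit H are not written.
Heavy atoms by element → C:15, F:1, N:1, S:2.
Total: 19.

19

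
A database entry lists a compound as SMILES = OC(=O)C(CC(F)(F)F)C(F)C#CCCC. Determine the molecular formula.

C10H12F4O2

Walk through each heavy atom and fill implicit hydrogens from standard valence (C 4, N 3, O 2, S 2, halogen 1):
  atom 1: O, bond orders sum to 1 (valence 2) → 1 H
  atom 2: C, bond orders sum to 4 (valence 4) → 0 H
  atom 3: O, bond orders sum to 2 (valence 2) → 0 H
  atom 4: C, bond orders sum to 3 (valence 4) → 1 H
  atom 5: C, bond orders sum to 2 (valence 4) → 2 H
  atom 6: C, bond orders sum to 4 (valence 4) → 0 H
  atom 7: F (halogen, monovalent) → 0 H
  atom 8: F (halogen, monovalent) → 0 H
  atom 9: F (halogen, monovalent) → 0 H
  atom 10: C, bond orders sum to 3 (valence 4) → 1 H
  atom 11: F (halogen, monovalent) → 0 H
  atom 12: C, bond orders sum to 4 (valence 4) → 0 H
  atom 13: C, bond orders sum to 4 (valence 4) → 0 H
  atom 14: C, bond orders sum to 2 (valence 4) → 2 H
  atom 15: C, bond orders sum to 2 (valence 4) → 2 H
  atom 16: C, bond orders sum to 1 (valence 4) → 3 H
Totals → C:10, H:12, F:4, O:2.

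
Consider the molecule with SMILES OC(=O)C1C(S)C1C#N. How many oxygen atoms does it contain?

Scan the SMILES for O atoms (remember two-letter symbols like Cl and Br are single atoms).
Oxygen count: 2.

2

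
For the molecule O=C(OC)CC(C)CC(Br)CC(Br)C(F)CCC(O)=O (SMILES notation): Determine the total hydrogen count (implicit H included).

21

Walk through each heavy atom and fill implicit hydrogens from standard valence (C 4, N 3, O 2, S 2, halogen 1):
  atom 1: O, bond orders sum to 2 (valence 2) → 0 H
  atom 2: C, bond orders sum to 4 (valence 4) → 0 H
  atom 3: O, bond orders sum to 2 (valence 2) → 0 H
  atom 4: C, bond orders sum to 1 (valence 4) → 3 H
  atom 5: C, bond orders sum to 2 (valence 4) → 2 H
  atom 6: C, bond orders sum to 3 (valence 4) → 1 H
  atom 7: C, bond orders sum to 1 (valence 4) → 3 H
  atom 8: C, bond orders sum to 2 (valence 4) → 2 H
  atom 9: C, bond orders sum to 3 (valence 4) → 1 H
  atom 10: Br (halogen, monovalent) → 0 H
  atom 11: C, bond orders sum to 2 (valence 4) → 2 H
  atom 12: C, bond orders sum to 3 (valence 4) → 1 H
  atom 13: Br (halogen, monovalent) → 0 H
  atom 14: C, bond orders sum to 3 (valence 4) → 1 H
  atom 15: F (halogen, monovalent) → 0 H
  atom 16: C, bond orders sum to 2 (valence 4) → 2 H
  atom 17: C, bond orders sum to 2 (valence 4) → 2 H
  atom 18: C, bond orders sum to 4 (valence 4) → 0 H
  atom 19: O, bond orders sum to 1 (valence 2) → 1 H
  atom 20: O, bond orders sum to 2 (valence 2) → 0 H
Total hydrogens: 21.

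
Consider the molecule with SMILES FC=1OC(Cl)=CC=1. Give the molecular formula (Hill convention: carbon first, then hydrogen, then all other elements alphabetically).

C4H2ClFO

Walk through each heavy atom and fill implicit hydrogens from standard valence (C 4, N 3, O 2, S 2, halogen 1):
  atom 1: F (halogen, monovalent) → 0 H
  atom 2: C, bond orders sum to 4 (valence 4) → 0 H
  atom 3: O, bond orders sum to 2 (valence 2) → 0 H
  atom 4: C, bond orders sum to 4 (valence 4) → 0 H
  atom 5: Cl (halogen, monovalent) → 0 H
  atom 6: C, bond orders sum to 3 (valence 4) → 1 H
  atom 7: C, bond orders sum to 3 (valence 4) → 1 H
Totals → C:4, H:2, Cl:1, F:1, O:1.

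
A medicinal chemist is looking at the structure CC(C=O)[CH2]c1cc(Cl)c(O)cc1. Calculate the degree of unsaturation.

5

Molecular formula: C10H11ClO2.
DoU = (2C + 2 + N − H − X) / 2, where X is the halogen count and O/S are ignored.
    = (2·10 + 2 + 0 − 11 − 1) / 2 = 10 / 2 = 5.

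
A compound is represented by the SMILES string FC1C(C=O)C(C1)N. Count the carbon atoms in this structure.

5

Count every carbon token in the SMILES (each C, including those in ring-closure positions and inside branches).
Carbon count: 5.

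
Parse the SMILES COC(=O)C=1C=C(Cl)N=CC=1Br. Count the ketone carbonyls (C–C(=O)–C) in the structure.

Scan the SMILES for the ketone motif — none present.
Groups that are present: 1 ester.

0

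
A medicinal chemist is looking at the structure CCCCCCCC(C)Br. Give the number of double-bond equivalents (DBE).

0

Molecular formula: C9H19Br.
DoU = (2C + 2 + N − H − X) / 2, where X is the halogen count and O/S are ignored.
    = (2·9 + 2 + 0 − 19 − 1) / 2 = 0 / 2 = 0.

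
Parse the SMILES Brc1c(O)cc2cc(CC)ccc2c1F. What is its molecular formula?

Walk through each heavy atom and fill implicit hydrogens from standard valence (C 4, N 3, O 2, S 2, halogen 1); for lowercase aromatic atoms, an aromatic c carries 1 H when it has two neighbours and 0 H with three, and aromatic n carries 0 H:
  atom 1: Br (halogen, monovalent) → 0 H
  atom 2: aromatic c, 3 neighbours → 0 H
  atom 3: aromatic c, 3 neighbours → 0 H
  atom 4: O, bond orders sum to 1 (valence 2) → 1 H
  atom 5: aromatic c, 2 neighbours → 1 H
  atom 6: aromatic c, 3 neighbours → 0 H
  atom 7: aromatic c, 2 neighbours → 1 H
  atom 8: aromatic c, 3 neighbours → 0 H
  atom 9: C, bond orders sum to 2 (valence 4) → 2 H
  atom 10: C, bond orders sum to 1 (valence 4) → 3 H
  atom 11: aromatic c, 2 neighbours → 1 H
  atom 12: aromatic c, 2 neighbours → 1 H
  atom 13: aromatic c, 3 neighbours → 0 H
  atom 14: aromatic c, 3 neighbours → 0 H
  atom 15: F (halogen, monovalent) → 0 H
Totals → C:12, H:10, Br:1, F:1, O:1.
In Hill order: C12H10BrFO.

C12H10BrFO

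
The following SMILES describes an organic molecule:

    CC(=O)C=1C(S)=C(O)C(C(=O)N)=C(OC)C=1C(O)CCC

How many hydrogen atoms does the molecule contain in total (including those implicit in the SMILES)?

19

Walk through each heavy atom and fill implicit hydrogens from standard valence (C 4, N 3, O 2, S 2, halogen 1):
  atom 1: C, bond orders sum to 1 (valence 4) → 3 H
  atom 2: C, bond orders sum to 4 (valence 4) → 0 H
  atom 3: O, bond orders sum to 2 (valence 2) → 0 H
  atom 4: C, bond orders sum to 4 (valence 4) → 0 H
  atom 5: C, bond orders sum to 4 (valence 4) → 0 H
  atom 6: S, bond orders sum to 1 (valence 2) → 1 H
  atom 7: C, bond orders sum to 4 (valence 4) → 0 H
  atom 8: O, bond orders sum to 1 (valence 2) → 1 H
  atom 9: C, bond orders sum to 4 (valence 4) → 0 H
  atom 10: C, bond orders sum to 4 (valence 4) → 0 H
  atom 11: O, bond orders sum to 2 (valence 2) → 0 H
  atom 12: N, bond orders sum to 1 (valence 3) → 2 H
  atom 13: C, bond orders sum to 4 (valence 4) → 0 H
  atom 14: O, bond orders sum to 2 (valence 2) → 0 H
  atom 15: C, bond orders sum to 1 (valence 4) → 3 H
  atom 16: C, bond orders sum to 4 (valence 4) → 0 H
  atom 17: C, bond orders sum to 3 (valence 4) → 1 H
  atom 18: O, bond orders sum to 1 (valence 2) → 1 H
  atom 19: C, bond orders sum to 2 (valence 4) → 2 H
  atom 20: C, bond orders sum to 2 (valence 4) → 2 H
  atom 21: C, bond orders sum to 1 (valence 4) → 3 H
Total hydrogens: 19.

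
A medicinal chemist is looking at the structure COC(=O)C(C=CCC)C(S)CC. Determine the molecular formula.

Walk through each heavy atom and fill implicit hydrogens from standard valence (C 4, N 3, O 2, S 2, halogen 1):
  atom 1: C, bond orders sum to 1 (valence 4) → 3 H
  atom 2: O, bond orders sum to 2 (valence 2) → 0 H
  atom 3: C, bond orders sum to 4 (valence 4) → 0 H
  atom 4: O, bond orders sum to 2 (valence 2) → 0 H
  atom 5: C, bond orders sum to 3 (valence 4) → 1 H
  atom 6: C, bond orders sum to 3 (valence 4) → 1 H
  atom 7: C, bond orders sum to 3 (valence 4) → 1 H
  atom 8: C, bond orders sum to 2 (valence 4) → 2 H
  atom 9: C, bond orders sum to 1 (valence 4) → 3 H
  atom 10: C, bond orders sum to 3 (valence 4) → 1 H
  atom 11: S, bond orders sum to 1 (valence 2) → 1 H
  atom 12: C, bond orders sum to 2 (valence 4) → 2 H
  atom 13: C, bond orders sum to 1 (valence 4) → 3 H
Totals → C:10, H:18, O:2, S:1.
In Hill order: C10H18O2S.

C10H18O2S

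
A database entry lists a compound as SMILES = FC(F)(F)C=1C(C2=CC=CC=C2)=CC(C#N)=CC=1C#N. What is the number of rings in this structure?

2

In SMILES, each pair of matching ring-closure digits denotes one ring-closing bond; the number of such bonds equals the number of independent rings.
Ring-closure bonds here: 2.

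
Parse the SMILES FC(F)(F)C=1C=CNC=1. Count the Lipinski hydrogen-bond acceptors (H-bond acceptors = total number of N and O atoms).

N atoms: 1; O atoms: 0.
Lipinski HBA = 1 + 0 = 1.

1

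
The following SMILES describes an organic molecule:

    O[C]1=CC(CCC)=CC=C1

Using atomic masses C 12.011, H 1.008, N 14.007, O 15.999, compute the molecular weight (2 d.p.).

136.19 g/mol

First, the molecular formula is C9H12O (counting implicit H from valence).
  C: 9 × 12.011 = 108.099
  H: 12 × 1.008 = 12.096
  O: 1 × 15.999 = 15.999
Sum: 9×12.011 + 12×1.008 + 1×15.999 = 136.194 → 136.19 g/mol.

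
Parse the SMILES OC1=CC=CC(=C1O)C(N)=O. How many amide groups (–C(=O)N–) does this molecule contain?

1

The amide motif appears at heavy-atom position 9 in the SMILES.
Other groups present: 2 hydroxyl.
Amide count: 1.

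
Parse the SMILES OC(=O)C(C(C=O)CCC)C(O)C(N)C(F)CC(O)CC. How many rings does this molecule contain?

In SMILES, each pair of matching ring-closure digits denotes one ring-closing bond; the number of such bonds equals the number of independent rings.
Ring-closure bonds here: 0.

0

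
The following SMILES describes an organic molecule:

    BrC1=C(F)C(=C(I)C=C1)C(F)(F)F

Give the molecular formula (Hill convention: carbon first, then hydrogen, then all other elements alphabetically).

C7H2BrF4I

Walk through each heavy atom and fill implicit hydrogens from standard valence (C 4, N 3, O 2, S 2, halogen 1):
  atom 1: Br (halogen, monovalent) → 0 H
  atom 2: C, bond orders sum to 4 (valence 4) → 0 H
  atom 3: C, bond orders sum to 4 (valence 4) → 0 H
  atom 4: F (halogen, monovalent) → 0 H
  atom 5: C, bond orders sum to 4 (valence 4) → 0 H
  atom 6: C, bond orders sum to 4 (valence 4) → 0 H
  atom 7: I (halogen, monovalent) → 0 H
  atom 8: C, bond orders sum to 3 (valence 4) → 1 H
  atom 9: C, bond orders sum to 3 (valence 4) → 1 H
  atom 10: C, bond orders sum to 4 (valence 4) → 0 H
  atom 11: F (halogen, monovalent) → 0 H
  atom 12: F (halogen, monovalent) → 0 H
  atom 13: F (halogen, monovalent) → 0 H
Totals → C:7, H:2, Br:1, F:4, I:1.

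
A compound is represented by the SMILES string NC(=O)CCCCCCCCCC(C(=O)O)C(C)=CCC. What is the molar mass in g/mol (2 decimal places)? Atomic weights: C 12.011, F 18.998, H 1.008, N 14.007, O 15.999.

297.44 g/mol

First, the molecular formula is C17H31NO3 (counting implicit H from valence).
  C: 17 × 12.011 = 204.187
  H: 31 × 1.008 = 31.248
  N: 1 × 14.007 = 14.007
  O: 3 × 15.999 = 47.997
Sum: 17×12.011 + 31×1.008 + 1×14.007 + 3×15.999 = 297.439 → 297.44 g/mol.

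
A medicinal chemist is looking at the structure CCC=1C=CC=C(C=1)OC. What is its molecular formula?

C9H12O

Walk through each heavy atom and fill implicit hydrogens from standard valence (C 4, N 3, O 2, S 2, halogen 1):
  atom 1: C, bond orders sum to 1 (valence 4) → 3 H
  atom 2: C, bond orders sum to 2 (valence 4) → 2 H
  atom 3: C, bond orders sum to 4 (valence 4) → 0 H
  atom 4: C, bond orders sum to 3 (valence 4) → 1 H
  atom 5: C, bond orders sum to 3 (valence 4) → 1 H
  atom 6: C, bond orders sum to 3 (valence 4) → 1 H
  atom 7: C, bond orders sum to 4 (valence 4) → 0 H
  atom 8: C, bond orders sum to 3 (valence 4) → 1 H
  atom 9: O, bond orders sum to 2 (valence 2) → 0 H
  atom 10: C, bond orders sum to 1 (valence 4) → 3 H
Totals → C:9, H:12, O:1.
In Hill order: C9H12O.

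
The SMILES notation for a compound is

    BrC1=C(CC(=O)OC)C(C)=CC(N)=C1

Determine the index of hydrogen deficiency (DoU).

Degree of unsaturation = (number of rings) + (number of π bonds).
Ring closures in the SMILES: 1.
π bonds: 4 double bonds (each 1 DoU) → 4 DoU from unsaturation.
Total DoU = 1 + 4 = 5.

5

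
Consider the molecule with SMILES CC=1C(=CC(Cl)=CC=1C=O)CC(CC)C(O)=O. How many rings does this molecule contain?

1

In SMILES, each pair of matching ring-closure digits denotes one ring-closing bond; the number of such bonds equals the number of independent rings.
Ring-closure bonds here: 1.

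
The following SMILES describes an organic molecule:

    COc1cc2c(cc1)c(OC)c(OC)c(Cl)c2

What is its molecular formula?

C13H13ClO3

Walk through each heavy atom and fill implicit hydrogens from standard valence (C 4, N 3, O 2, S 2, halogen 1); for lowercase aromatic atoms, an aromatic c carries 1 H when it has two neighbours and 0 H with three, and aromatic n carries 0 H:
  atom 1: C, bond orders sum to 1 (valence 4) → 3 H
  atom 2: O, bond orders sum to 2 (valence 2) → 0 H
  atom 3: aromatic c, 3 neighbours → 0 H
  atom 4: aromatic c, 2 neighbours → 1 H
  atom 5: aromatic c, 3 neighbours → 0 H
  atom 6: aromatic c, 3 neighbours → 0 H
  atom 7: aromatic c, 2 neighbours → 1 H
  atom 8: aromatic c, 2 neighbours → 1 H
  atom 9: aromatic c, 3 neighbours → 0 H
  atom 10: O, bond orders sum to 2 (valence 2) → 0 H
  atom 11: C, bond orders sum to 1 (valence 4) → 3 H
  atom 12: aromatic c, 3 neighbours → 0 H
  atom 13: O, bond orders sum to 2 (valence 2) → 0 H
  atom 14: C, bond orders sum to 1 (valence 4) → 3 H
  atom 15: aromatic c, 3 neighbours → 0 H
  atom 16: Cl (halogen, monovalent) → 0 H
  atom 17: aromatic c, 2 neighbours → 1 H
Totals → C:13, H:13, Cl:1, O:3.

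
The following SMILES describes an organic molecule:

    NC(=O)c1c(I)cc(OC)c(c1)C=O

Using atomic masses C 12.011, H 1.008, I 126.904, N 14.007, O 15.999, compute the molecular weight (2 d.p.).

305.07 g/mol

First, the molecular formula is C9H8INO3 (counting implicit H from valence).
  C: 9 × 12.011 = 108.099
  H: 8 × 1.008 = 8.064
  I: 1 × 126.904 = 126.904
  N: 1 × 14.007 = 14.007
  O: 3 × 15.999 = 47.997
Sum: 9×12.011 + 8×1.008 + 1×126.904 + 1×14.007 + 3×15.999 = 305.071 → 305.07 g/mol.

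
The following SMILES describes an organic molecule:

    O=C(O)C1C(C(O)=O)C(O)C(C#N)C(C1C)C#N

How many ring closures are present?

In SMILES, each pair of matching ring-closure digits denotes one ring-closing bond; the number of such bonds equals the number of independent rings.
Ring-closure bonds here: 1.

1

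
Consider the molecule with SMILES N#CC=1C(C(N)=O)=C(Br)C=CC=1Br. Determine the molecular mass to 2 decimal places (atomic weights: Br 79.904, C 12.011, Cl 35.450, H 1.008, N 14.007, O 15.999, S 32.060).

First, the molecular formula is C8H4Br2N2O (counting implicit H from valence).
  Br: 2 × 79.904 = 159.808
  C: 8 × 12.011 = 96.088
  H: 4 × 1.008 = 4.032
  N: 2 × 14.007 = 28.014
  O: 1 × 15.999 = 15.999
Sum: 2×79.904 + 8×12.011 + 4×1.008 + 2×14.007 + 1×15.999 = 303.941 → 303.94 g/mol.

303.94 g/mol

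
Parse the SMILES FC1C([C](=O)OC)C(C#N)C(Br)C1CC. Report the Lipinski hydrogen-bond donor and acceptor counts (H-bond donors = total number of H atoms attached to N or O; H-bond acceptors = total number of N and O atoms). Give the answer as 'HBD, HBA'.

0, 3

Donors: find every N or O and count the H atoms it carries.
  atom 5 (O): bond orders sum to 2 → 0 H
  atom 6 (O): bond orders sum to 2 → 0 H
  atom 10 (N): bond orders sum to 3 → 0 H
Lipinski HBD = 0.
Acceptors: N atoms = 1, O atoms = 2 → HBA = 3.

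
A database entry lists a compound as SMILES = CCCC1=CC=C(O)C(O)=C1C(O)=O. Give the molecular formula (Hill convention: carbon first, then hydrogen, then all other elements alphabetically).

C10H12O4

Walk through each heavy atom and fill implicit hydrogens from standard valence (C 4, N 3, O 2, S 2, halogen 1):
  atom 1: C, bond orders sum to 1 (valence 4) → 3 H
  atom 2: C, bond orders sum to 2 (valence 4) → 2 H
  atom 3: C, bond orders sum to 2 (valence 4) → 2 H
  atom 4: C, bond orders sum to 4 (valence 4) → 0 H
  atom 5: C, bond orders sum to 3 (valence 4) → 1 H
  atom 6: C, bond orders sum to 3 (valence 4) → 1 H
  atom 7: C, bond orders sum to 4 (valence 4) → 0 H
  atom 8: O, bond orders sum to 1 (valence 2) → 1 H
  atom 9: C, bond orders sum to 4 (valence 4) → 0 H
  atom 10: O, bond orders sum to 1 (valence 2) → 1 H
  atom 11: C, bond orders sum to 4 (valence 4) → 0 H
  atom 12: C, bond orders sum to 4 (valence 4) → 0 H
  atom 13: O, bond orders sum to 1 (valence 2) → 1 H
  atom 14: O, bond orders sum to 2 (valence 2) → 0 H
Totals → C:10, H:12, O:4.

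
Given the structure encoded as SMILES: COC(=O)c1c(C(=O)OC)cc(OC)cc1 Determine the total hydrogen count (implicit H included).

Walk through each heavy atom and fill implicit hydrogens from standard valence (C 4, N 3, O 2, S 2, halogen 1); for lowercase aromatic atoms, an aromatic c carries 1 H when it has two neighbours and 0 H with three, and aromatic n carries 0 H:
  atom 1: C, bond orders sum to 1 (valence 4) → 3 H
  atom 2: O, bond orders sum to 2 (valence 2) → 0 H
  atom 3: C, bond orders sum to 4 (valence 4) → 0 H
  atom 4: O, bond orders sum to 2 (valence 2) → 0 H
  atom 5: aromatic c, 3 neighbours → 0 H
  atom 6: aromatic c, 3 neighbours → 0 H
  atom 7: C, bond orders sum to 4 (valence 4) → 0 H
  atom 8: O, bond orders sum to 2 (valence 2) → 0 H
  atom 9: O, bond orders sum to 2 (valence 2) → 0 H
  atom 10: C, bond orders sum to 1 (valence 4) → 3 H
  atom 11: aromatic c, 2 neighbours → 1 H
  atom 12: aromatic c, 3 neighbours → 0 H
  atom 13: O, bond orders sum to 2 (valence 2) → 0 H
  atom 14: C, bond orders sum to 1 (valence 4) → 3 H
  atom 15: aromatic c, 2 neighbours → 1 H
  atom 16: aromatic c, 2 neighbours → 1 H
Total hydrogens: 12.

12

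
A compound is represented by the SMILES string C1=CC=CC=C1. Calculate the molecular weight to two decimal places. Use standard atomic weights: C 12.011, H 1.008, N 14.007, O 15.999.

78.11 g/mol

First, the molecular formula is C6H6 (counting implicit H from valence).
  C: 6 × 12.011 = 72.066
  H: 6 × 1.008 = 6.048
Sum: 6×12.011 + 6×1.008 = 78.114 → 78.11 g/mol.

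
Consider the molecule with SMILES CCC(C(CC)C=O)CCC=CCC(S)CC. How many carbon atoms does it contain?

Count every carbon token in the SMILES (each C, including those in ring-closure positions and inside branches).
Carbon count: 15.

15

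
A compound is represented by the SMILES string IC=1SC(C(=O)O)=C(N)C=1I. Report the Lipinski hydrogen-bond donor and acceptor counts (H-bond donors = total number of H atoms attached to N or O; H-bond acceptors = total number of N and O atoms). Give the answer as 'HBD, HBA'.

Donors: find every N or O and count the H atoms it carries.
  atom 6 (O): bond orders sum to 2 → 0 H
  atom 7 (O): bond orders sum to 1 → 1 H
  atom 9 (N): bond orders sum to 1 → 2 H
Lipinski HBD = 3.
Acceptors: N atoms = 1, O atoms = 2 → HBA = 3.

3, 3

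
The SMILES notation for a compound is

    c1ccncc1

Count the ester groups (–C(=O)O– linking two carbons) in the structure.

0

Scan the SMILES for the ester motif — none present.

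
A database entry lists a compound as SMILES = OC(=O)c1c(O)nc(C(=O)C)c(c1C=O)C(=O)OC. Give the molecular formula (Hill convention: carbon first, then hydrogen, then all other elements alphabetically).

C11H9NO7

Walk through each heavy atom and fill implicit hydrogens from standard valence (C 4, N 3, O 2, S 2, halogen 1); for lowercase aromatic atoms, an aromatic c carries 1 H when it has two neighbours and 0 H with three, and aromatic n carries 0 H:
  atom 1: O, bond orders sum to 1 (valence 2) → 1 H
  atom 2: C, bond orders sum to 4 (valence 4) → 0 H
  atom 3: O, bond orders sum to 2 (valence 2) → 0 H
  atom 4: aromatic c, 3 neighbours → 0 H
  atom 5: aromatic c, 3 neighbours → 0 H
  atom 6: O, bond orders sum to 1 (valence 2) → 1 H
  atom 7: aromatic n, 2 neighbours → 0 H
  atom 8: aromatic c, 3 neighbours → 0 H
  atom 9: C, bond orders sum to 4 (valence 4) → 0 H
  atom 10: O, bond orders sum to 2 (valence 2) → 0 H
  atom 11: C, bond orders sum to 1 (valence 4) → 3 H
  atom 12: aromatic c, 3 neighbours → 0 H
  atom 13: aromatic c, 3 neighbours → 0 H
  atom 14: C, bond orders sum to 3 (valence 4) → 1 H
  atom 15: O, bond orders sum to 2 (valence 2) → 0 H
  atom 16: C, bond orders sum to 4 (valence 4) → 0 H
  atom 17: O, bond orders sum to 2 (valence 2) → 0 H
  atom 18: O, bond orders sum to 2 (valence 2) → 0 H
  atom 19: C, bond orders sum to 1 (valence 4) → 3 H
Totals → C:11, H:9, N:1, O:7.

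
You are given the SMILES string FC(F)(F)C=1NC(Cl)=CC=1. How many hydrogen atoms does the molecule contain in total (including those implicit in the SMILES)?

Walk through each heavy atom and fill implicit hydrogens from standard valence (C 4, N 3, O 2, S 2, halogen 1):
  atom 1: F (halogen, monovalent) → 0 H
  atom 2: C, bond orders sum to 4 (valence 4) → 0 H
  atom 3: F (halogen, monovalent) → 0 H
  atom 4: F (halogen, monovalent) → 0 H
  atom 5: C, bond orders sum to 4 (valence 4) → 0 H
  atom 6: N, bond orders sum to 2 (valence 3) → 1 H
  atom 7: C, bond orders sum to 4 (valence 4) → 0 H
  atom 8: Cl (halogen, monovalent) → 0 H
  atom 9: C, bond orders sum to 3 (valence 4) → 1 H
  atom 10: C, bond orders sum to 3 (valence 4) → 1 H
Total hydrogens: 3.

3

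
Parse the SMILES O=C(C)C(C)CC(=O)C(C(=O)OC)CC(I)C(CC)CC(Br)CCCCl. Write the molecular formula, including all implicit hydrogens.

Walk through each heavy atom and fill implicit hydrogens from standard valence (C 4, N 3, O 2, S 2, halogen 1):
  atom 1: O, bond orders sum to 2 (valence 2) → 0 H
  atom 2: C, bond orders sum to 4 (valence 4) → 0 H
  atom 3: C, bond orders sum to 1 (valence 4) → 3 H
  atom 4: C, bond orders sum to 3 (valence 4) → 1 H
  atom 5: C, bond orders sum to 1 (valence 4) → 3 H
  atom 6: C, bond orders sum to 2 (valence 4) → 2 H
  atom 7: C, bond orders sum to 4 (valence 4) → 0 H
  atom 8: O, bond orders sum to 2 (valence 2) → 0 H
  atom 9: C, bond orders sum to 3 (valence 4) → 1 H
  atom 10: C, bond orders sum to 4 (valence 4) → 0 H
  atom 11: O, bond orders sum to 2 (valence 2) → 0 H
  atom 12: O, bond orders sum to 2 (valence 2) → 0 H
  atom 13: C, bond orders sum to 1 (valence 4) → 3 H
  atom 14: C, bond orders sum to 2 (valence 4) → 2 H
  atom 15: C, bond orders sum to 3 (valence 4) → 1 H
  atom 16: I (halogen, monovalent) → 0 H
  atom 17: C, bond orders sum to 3 (valence 4) → 1 H
  atom 18: C, bond orders sum to 2 (valence 4) → 2 H
  atom 19: C, bond orders sum to 1 (valence 4) → 3 H
  atom 20: C, bond orders sum to 2 (valence 4) → 2 H
  atom 21: C, bond orders sum to 3 (valence 4) → 1 H
  atom 22: Br (halogen, monovalent) → 0 H
  atom 23: C, bond orders sum to 2 (valence 4) → 2 H
  atom 24: C, bond orders sum to 2 (valence 4) → 2 H
  atom 25: C, bond orders sum to 2 (valence 4) → 2 H
  atom 26: Cl (halogen, monovalent) → 0 H
Totals → C:19, H:31, Br:1, Cl:1, I:1, O:4.
In Hill order: C19H31BrClIO4.

C19H31BrClIO4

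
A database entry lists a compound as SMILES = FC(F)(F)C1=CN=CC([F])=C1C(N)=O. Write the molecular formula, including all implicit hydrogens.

C7H4F4N2O

Walk through each heavy atom and fill implicit hydrogens from standard valence (C 4, N 3, O 2, S 2, halogen 1):
  atom 1: F (halogen, monovalent) → 0 H
  atom 2: C, bond orders sum to 4 (valence 4) → 0 H
  atom 3: F (halogen, monovalent) → 0 H
  atom 4: F (halogen, monovalent) → 0 H
  atom 5: C, bond orders sum to 4 (valence 4) → 0 H
  atom 6: C, bond orders sum to 3 (valence 4) → 1 H
  atom 7: N, bond orders sum to 3 (valence 3) → 0 H
  atom 8: C, bond orders sum to 3 (valence 4) → 1 H
  atom 9: C, bond orders sum to 4 (valence 4) → 0 H
  atom 10: F with explicit H count 0
  atom 11: C, bond orders sum to 4 (valence 4) → 0 H
  atom 12: C, bond orders sum to 4 (valence 4) → 0 H
  atom 13: N, bond orders sum to 1 (valence 3) → 2 H
  atom 14: O, bond orders sum to 2 (valence 2) → 0 H
Totals → C:7, H:4, F:4, N:2, O:1.
In Hill order: C7H4F4N2O.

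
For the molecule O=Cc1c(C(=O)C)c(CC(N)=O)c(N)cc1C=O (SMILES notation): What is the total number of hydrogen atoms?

12

Walk through each heavy atom and fill implicit hydrogens from standard valence (C 4, N 3, O 2, S 2, halogen 1); for lowercase aromatic atoms, an aromatic c carries 1 H when it has two neighbours and 0 H with three, and aromatic n carries 0 H:
  atom 1: O, bond orders sum to 2 (valence 2) → 0 H
  atom 2: C, bond orders sum to 3 (valence 4) → 1 H
  atom 3: aromatic c, 3 neighbours → 0 H
  atom 4: aromatic c, 3 neighbours → 0 H
  atom 5: C, bond orders sum to 4 (valence 4) → 0 H
  atom 6: O, bond orders sum to 2 (valence 2) → 0 H
  atom 7: C, bond orders sum to 1 (valence 4) → 3 H
  atom 8: aromatic c, 3 neighbours → 0 H
  atom 9: C, bond orders sum to 2 (valence 4) → 2 H
  atom 10: C, bond orders sum to 4 (valence 4) → 0 H
  atom 11: N, bond orders sum to 1 (valence 3) → 2 H
  atom 12: O, bond orders sum to 2 (valence 2) → 0 H
  atom 13: aromatic c, 3 neighbours → 0 H
  atom 14: N, bond orders sum to 1 (valence 3) → 2 H
  atom 15: aromatic c, 2 neighbours → 1 H
  atom 16: aromatic c, 3 neighbours → 0 H
  atom 17: C, bond orders sum to 3 (valence 4) → 1 H
  atom 18: O, bond orders sum to 2 (valence 2) → 0 H
Total hydrogens: 12.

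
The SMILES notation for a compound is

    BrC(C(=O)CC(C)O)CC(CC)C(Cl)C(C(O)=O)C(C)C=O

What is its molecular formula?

Walk through each heavy atom and fill implicit hydrogens from standard valence (C 4, N 3, O 2, S 2, halogen 1):
  atom 1: Br (halogen, monovalent) → 0 H
  atom 2: C, bond orders sum to 3 (valence 4) → 1 H
  atom 3: C, bond orders sum to 4 (valence 4) → 0 H
  atom 4: O, bond orders sum to 2 (valence 2) → 0 H
  atom 5: C, bond orders sum to 2 (valence 4) → 2 H
  atom 6: C, bond orders sum to 3 (valence 4) → 1 H
  atom 7: C, bond orders sum to 1 (valence 4) → 3 H
  atom 8: O, bond orders sum to 1 (valence 2) → 1 H
  atom 9: C, bond orders sum to 2 (valence 4) → 2 H
  atom 10: C, bond orders sum to 3 (valence 4) → 1 H
  atom 11: C, bond orders sum to 2 (valence 4) → 2 H
  atom 12: C, bond orders sum to 1 (valence 4) → 3 H
  atom 13: C, bond orders sum to 3 (valence 4) → 1 H
  atom 14: Cl (halogen, monovalent) → 0 H
  atom 15: C, bond orders sum to 3 (valence 4) → 1 H
  atom 16: C, bond orders sum to 4 (valence 4) → 0 H
  atom 17: O, bond orders sum to 1 (valence 2) → 1 H
  atom 18: O, bond orders sum to 2 (valence 2) → 0 H
  atom 19: C, bond orders sum to 3 (valence 4) → 1 H
  atom 20: C, bond orders sum to 1 (valence 4) → 3 H
  atom 21: C, bond orders sum to 3 (valence 4) → 1 H
  atom 22: O, bond orders sum to 2 (valence 2) → 0 H
Totals → C:15, H:24, Br:1, Cl:1, O:5.

C15H24BrClO5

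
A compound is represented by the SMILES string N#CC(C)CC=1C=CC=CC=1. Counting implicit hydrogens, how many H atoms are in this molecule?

11

Walk through each heavy atom and fill implicit hydrogens from standard valence (C 4, N 3, O 2, S 2, halogen 1):
  atom 1: N, bond orders sum to 3 (valence 3) → 0 H
  atom 2: C, bond orders sum to 4 (valence 4) → 0 H
  atom 3: C, bond orders sum to 3 (valence 4) → 1 H
  atom 4: C, bond orders sum to 1 (valence 4) → 3 H
  atom 5: C, bond orders sum to 2 (valence 4) → 2 H
  atom 6: C, bond orders sum to 4 (valence 4) → 0 H
  atom 7: C, bond orders sum to 3 (valence 4) → 1 H
  atom 8: C, bond orders sum to 3 (valence 4) → 1 H
  atom 9: C, bond orders sum to 3 (valence 4) → 1 H
  atom 10: C, bond orders sum to 3 (valence 4) → 1 H
  atom 11: C, bond orders sum to 3 (valence 4) → 1 H
Total hydrogens: 11.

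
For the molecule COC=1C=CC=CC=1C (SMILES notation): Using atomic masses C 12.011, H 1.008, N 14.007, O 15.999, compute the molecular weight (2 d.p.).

First, the molecular formula is C8H10O (counting implicit H from valence).
  C: 8 × 12.011 = 96.088
  H: 10 × 1.008 = 10.080
  O: 1 × 15.999 = 15.999
Sum: 8×12.011 + 10×1.008 + 1×15.999 = 122.167 → 122.17 g/mol.

122.17 g/mol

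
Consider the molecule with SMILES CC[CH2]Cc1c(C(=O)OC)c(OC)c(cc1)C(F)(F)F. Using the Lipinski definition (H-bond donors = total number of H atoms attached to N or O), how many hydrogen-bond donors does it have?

Donors: find every N or O and count the H atoms it carries.
  atom 8 (O): bond orders sum to 2 → 0 H
  atom 9 (O): bond orders sum to 2 → 0 H
  atom 12 (O): bond orders sum to 2 → 0 H
Lipinski HBD = 0.

0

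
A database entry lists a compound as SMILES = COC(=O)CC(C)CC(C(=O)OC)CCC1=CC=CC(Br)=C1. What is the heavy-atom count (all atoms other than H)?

Every atom symbol written in the SMILES (organic subset) is one heavy atom; implicit H are not written.
Heavy atoms by element → Br:1, C:17, O:4.
Total: 22.

22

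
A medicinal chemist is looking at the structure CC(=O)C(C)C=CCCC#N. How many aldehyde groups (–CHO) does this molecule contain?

0

Scan the SMILES for the aldehyde motif — none present.
Groups that are present: 1 alkene, 1 ketone, 1 nitrile.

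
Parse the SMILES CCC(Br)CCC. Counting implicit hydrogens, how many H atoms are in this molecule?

13

Walk through each heavy atom and fill implicit hydrogens from standard valence (C 4, N 3, O 2, S 2, halogen 1):
  atom 1: C, bond orders sum to 1 (valence 4) → 3 H
  atom 2: C, bond orders sum to 2 (valence 4) → 2 H
  atom 3: C, bond orders sum to 3 (valence 4) → 1 H
  atom 4: Br (halogen, monovalent) → 0 H
  atom 5: C, bond orders sum to 2 (valence 4) → 2 H
  atom 6: C, bond orders sum to 2 (valence 4) → 2 H
  atom 7: C, bond orders sum to 1 (valence 4) → 3 H
Total hydrogens: 13.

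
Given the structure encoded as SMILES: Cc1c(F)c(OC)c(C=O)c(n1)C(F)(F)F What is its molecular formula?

C9H7F4NO2

Walk through each heavy atom and fill implicit hydrogens from standard valence (C 4, N 3, O 2, S 2, halogen 1); for lowercase aromatic atoms, an aromatic c carries 1 H when it has two neighbours and 0 H with three, and aromatic n carries 0 H:
  atom 1: C, bond orders sum to 1 (valence 4) → 3 H
  atom 2: aromatic c, 3 neighbours → 0 H
  atom 3: aromatic c, 3 neighbours → 0 H
  atom 4: F (halogen, monovalent) → 0 H
  atom 5: aromatic c, 3 neighbours → 0 H
  atom 6: O, bond orders sum to 2 (valence 2) → 0 H
  atom 7: C, bond orders sum to 1 (valence 4) → 3 H
  atom 8: aromatic c, 3 neighbours → 0 H
  atom 9: C, bond orders sum to 3 (valence 4) → 1 H
  atom 10: O, bond orders sum to 2 (valence 2) → 0 H
  atom 11: aromatic c, 3 neighbours → 0 H
  atom 12: aromatic n, 2 neighbours → 0 H
  atom 13: C, bond orders sum to 4 (valence 4) → 0 H
  atom 14: F (halogen, monovalent) → 0 H
  atom 15: F (halogen, monovalent) → 0 H
  atom 16: F (halogen, monovalent) → 0 H
Totals → C:9, H:7, F:4, N:1, O:2.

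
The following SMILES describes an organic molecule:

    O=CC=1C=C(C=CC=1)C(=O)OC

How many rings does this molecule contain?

1

In SMILES, each pair of matching ring-closure digits denotes one ring-closing bond; the number of such bonds equals the number of independent rings.
Ring-closure bonds here: 1.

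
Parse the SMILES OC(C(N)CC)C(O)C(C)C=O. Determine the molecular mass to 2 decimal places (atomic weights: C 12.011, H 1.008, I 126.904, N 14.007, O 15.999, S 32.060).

First, the molecular formula is C8H17NO3 (counting implicit H from valence).
  C: 8 × 12.011 = 96.088
  H: 17 × 1.008 = 17.136
  N: 1 × 14.007 = 14.007
  O: 3 × 15.999 = 47.997
Sum: 8×12.011 + 17×1.008 + 1×14.007 + 3×15.999 = 175.228 → 175.23 g/mol.

175.23 g/mol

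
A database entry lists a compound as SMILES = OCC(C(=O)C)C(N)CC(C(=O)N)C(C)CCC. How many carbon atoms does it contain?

13

Count every carbon token in the SMILES (each C, including those in ring-closure positions and inside branches).
Carbon count: 13.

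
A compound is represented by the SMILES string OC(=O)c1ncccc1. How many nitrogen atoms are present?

1

Scan the SMILES for N atoms (remember two-letter symbols like Cl and Br are single atoms).
Nitrogen count: 1.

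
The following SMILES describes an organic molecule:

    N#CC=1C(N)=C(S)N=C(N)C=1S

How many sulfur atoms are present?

2

Scan the SMILES for S atoms (remember two-letter symbols like Cl and Br are single atoms).
Sulfur count: 2.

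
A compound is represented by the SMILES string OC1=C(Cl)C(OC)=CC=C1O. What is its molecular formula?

Walk through each heavy atom and fill implicit hydrogens from standard valence (C 4, N 3, O 2, S 2, halogen 1):
  atom 1: O, bond orders sum to 1 (valence 2) → 1 H
  atom 2: C, bond orders sum to 4 (valence 4) → 0 H
  atom 3: C, bond orders sum to 4 (valence 4) → 0 H
  atom 4: Cl (halogen, monovalent) → 0 H
  atom 5: C, bond orders sum to 4 (valence 4) → 0 H
  atom 6: O, bond orders sum to 2 (valence 2) → 0 H
  atom 7: C, bond orders sum to 1 (valence 4) → 3 H
  atom 8: C, bond orders sum to 3 (valence 4) → 1 H
  atom 9: C, bond orders sum to 3 (valence 4) → 1 H
  atom 10: C, bond orders sum to 4 (valence 4) → 0 H
  atom 11: O, bond orders sum to 1 (valence 2) → 1 H
Totals → C:7, H:7, Cl:1, O:3.
In Hill order: C7H7ClO3.

C7H7ClO3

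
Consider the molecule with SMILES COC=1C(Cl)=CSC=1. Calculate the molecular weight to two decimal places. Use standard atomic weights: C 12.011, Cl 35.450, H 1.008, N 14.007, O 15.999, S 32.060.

148.60 g/mol

First, the molecular formula is C5H5ClOS (counting implicit H from valence).
  C: 5 × 12.011 = 60.055
  Cl: 1 × 35.450 = 35.450
  H: 5 × 1.008 = 5.040
  O: 1 × 15.999 = 15.999
  S: 1 × 32.060 = 32.060
Sum: 5×12.011 + 1×35.450 + 5×1.008 + 1×15.999 + 1×32.060 = 148.604 → 148.60 g/mol.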